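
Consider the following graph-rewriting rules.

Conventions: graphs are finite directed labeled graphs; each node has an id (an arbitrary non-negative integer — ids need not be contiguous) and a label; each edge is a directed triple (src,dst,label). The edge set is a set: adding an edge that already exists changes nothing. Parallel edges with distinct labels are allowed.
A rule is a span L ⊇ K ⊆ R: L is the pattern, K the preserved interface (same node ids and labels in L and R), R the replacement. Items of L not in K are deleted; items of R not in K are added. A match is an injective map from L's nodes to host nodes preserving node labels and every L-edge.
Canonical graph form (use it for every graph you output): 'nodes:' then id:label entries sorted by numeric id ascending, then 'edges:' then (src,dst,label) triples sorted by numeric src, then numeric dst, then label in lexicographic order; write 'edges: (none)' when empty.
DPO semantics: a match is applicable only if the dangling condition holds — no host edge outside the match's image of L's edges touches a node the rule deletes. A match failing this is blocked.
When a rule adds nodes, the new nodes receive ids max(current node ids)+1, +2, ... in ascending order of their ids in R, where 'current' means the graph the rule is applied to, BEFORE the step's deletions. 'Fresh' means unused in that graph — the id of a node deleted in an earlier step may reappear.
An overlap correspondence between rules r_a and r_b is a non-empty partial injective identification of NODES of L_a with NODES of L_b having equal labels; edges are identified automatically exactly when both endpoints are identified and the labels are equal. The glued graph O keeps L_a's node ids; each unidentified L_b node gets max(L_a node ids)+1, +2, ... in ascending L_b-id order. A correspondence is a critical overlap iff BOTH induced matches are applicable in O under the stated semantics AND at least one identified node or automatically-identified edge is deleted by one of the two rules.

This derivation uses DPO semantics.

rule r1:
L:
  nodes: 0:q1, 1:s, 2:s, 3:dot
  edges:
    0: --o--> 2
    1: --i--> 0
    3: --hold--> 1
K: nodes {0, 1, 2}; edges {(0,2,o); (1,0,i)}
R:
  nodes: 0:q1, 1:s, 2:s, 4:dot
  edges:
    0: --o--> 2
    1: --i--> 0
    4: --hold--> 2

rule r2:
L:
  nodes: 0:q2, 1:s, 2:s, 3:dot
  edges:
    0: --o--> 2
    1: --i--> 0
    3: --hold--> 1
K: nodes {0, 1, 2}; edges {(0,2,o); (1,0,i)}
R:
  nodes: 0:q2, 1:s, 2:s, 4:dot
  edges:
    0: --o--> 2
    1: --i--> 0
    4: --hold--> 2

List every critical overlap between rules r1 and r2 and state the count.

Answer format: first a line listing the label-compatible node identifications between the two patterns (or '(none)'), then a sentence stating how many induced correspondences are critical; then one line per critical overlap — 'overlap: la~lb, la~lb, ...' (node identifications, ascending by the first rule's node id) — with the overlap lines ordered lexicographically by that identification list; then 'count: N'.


label-compatible node identifications between L(r1) and L(r2): 1~1, 1~2, 2~1, 2~2, 3~3
2 of the induced correspondences are critical overlaps of r1 and r2.
overlap: 1~1, 2~2, 3~3
overlap: 1~1, 3~3
count: 2


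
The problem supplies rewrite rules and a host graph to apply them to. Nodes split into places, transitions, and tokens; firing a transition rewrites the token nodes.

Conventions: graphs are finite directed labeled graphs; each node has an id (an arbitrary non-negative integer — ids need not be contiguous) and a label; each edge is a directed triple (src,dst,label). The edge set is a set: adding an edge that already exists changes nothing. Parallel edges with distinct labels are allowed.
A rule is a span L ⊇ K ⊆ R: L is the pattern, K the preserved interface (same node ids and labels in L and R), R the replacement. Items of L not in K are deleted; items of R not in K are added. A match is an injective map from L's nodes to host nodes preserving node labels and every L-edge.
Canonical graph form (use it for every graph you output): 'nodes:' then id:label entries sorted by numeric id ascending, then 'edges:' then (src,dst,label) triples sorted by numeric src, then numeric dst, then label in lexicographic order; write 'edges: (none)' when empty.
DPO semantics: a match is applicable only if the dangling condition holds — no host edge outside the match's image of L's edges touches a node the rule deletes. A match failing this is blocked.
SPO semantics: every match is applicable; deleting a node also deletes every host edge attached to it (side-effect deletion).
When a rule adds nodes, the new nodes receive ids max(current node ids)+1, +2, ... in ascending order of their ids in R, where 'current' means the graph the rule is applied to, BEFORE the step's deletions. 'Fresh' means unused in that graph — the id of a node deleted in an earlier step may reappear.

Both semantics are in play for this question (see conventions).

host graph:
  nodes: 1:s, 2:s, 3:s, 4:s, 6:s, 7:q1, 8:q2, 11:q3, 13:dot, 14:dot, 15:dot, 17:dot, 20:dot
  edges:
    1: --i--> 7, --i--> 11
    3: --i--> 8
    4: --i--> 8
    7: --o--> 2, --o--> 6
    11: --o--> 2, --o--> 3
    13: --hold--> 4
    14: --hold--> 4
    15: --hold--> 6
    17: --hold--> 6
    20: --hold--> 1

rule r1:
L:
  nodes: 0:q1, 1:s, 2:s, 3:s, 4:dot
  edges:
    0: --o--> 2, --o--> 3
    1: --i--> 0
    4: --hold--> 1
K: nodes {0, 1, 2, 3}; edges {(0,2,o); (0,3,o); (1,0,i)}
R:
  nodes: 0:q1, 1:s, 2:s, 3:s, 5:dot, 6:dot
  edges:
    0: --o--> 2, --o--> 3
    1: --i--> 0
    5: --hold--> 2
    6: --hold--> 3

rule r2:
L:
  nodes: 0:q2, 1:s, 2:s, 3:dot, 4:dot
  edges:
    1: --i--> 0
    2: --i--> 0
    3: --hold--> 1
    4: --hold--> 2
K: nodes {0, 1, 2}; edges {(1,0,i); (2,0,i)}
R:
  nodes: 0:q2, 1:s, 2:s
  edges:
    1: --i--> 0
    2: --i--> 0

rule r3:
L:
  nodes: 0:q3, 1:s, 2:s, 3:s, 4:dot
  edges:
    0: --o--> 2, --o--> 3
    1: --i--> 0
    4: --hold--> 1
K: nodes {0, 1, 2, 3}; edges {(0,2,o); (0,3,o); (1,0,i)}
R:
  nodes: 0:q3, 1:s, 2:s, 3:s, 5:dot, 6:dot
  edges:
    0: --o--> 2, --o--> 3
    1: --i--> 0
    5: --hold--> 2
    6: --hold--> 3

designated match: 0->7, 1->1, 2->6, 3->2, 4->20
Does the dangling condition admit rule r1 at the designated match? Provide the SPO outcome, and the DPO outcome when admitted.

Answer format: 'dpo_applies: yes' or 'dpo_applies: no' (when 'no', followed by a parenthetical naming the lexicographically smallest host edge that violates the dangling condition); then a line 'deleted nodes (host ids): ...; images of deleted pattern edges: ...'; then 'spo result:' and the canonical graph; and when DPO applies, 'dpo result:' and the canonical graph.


dpo_applies: yes
deleted nodes (host ids): 20; images of deleted pattern edges: (20,1,hold)
spo result:
nodes: 1:s, 2:s, 3:s, 4:s, 6:s, 7:q1, 8:q2, 11:q3, 13:dot, 14:dot, 15:dot, 17:dot, 21:dot, 22:dot
edges: (1,7,i); (1,11,i); (3,8,i); (4,8,i); (7,2,o); (7,6,o); (11,2,o); (11,3,o); (13,4,hold); (14,4,hold); (15,6,hold); (17,6,hold); (21,6,hold); (22,2,hold)
dpo result:
nodes: 1:s, 2:s, 3:s, 4:s, 6:s, 7:q1, 8:q2, 11:q3, 13:dot, 14:dot, 15:dot, 17:dot, 21:dot, 22:dot
edges: (1,7,i); (1,11,i); (3,8,i); (4,8,i); (7,2,o); (7,6,o); (11,2,o); (11,3,o); (13,4,hold); (14,4,hold); (15,6,hold); (17,6,hold); (21,6,hold); (22,2,hold)


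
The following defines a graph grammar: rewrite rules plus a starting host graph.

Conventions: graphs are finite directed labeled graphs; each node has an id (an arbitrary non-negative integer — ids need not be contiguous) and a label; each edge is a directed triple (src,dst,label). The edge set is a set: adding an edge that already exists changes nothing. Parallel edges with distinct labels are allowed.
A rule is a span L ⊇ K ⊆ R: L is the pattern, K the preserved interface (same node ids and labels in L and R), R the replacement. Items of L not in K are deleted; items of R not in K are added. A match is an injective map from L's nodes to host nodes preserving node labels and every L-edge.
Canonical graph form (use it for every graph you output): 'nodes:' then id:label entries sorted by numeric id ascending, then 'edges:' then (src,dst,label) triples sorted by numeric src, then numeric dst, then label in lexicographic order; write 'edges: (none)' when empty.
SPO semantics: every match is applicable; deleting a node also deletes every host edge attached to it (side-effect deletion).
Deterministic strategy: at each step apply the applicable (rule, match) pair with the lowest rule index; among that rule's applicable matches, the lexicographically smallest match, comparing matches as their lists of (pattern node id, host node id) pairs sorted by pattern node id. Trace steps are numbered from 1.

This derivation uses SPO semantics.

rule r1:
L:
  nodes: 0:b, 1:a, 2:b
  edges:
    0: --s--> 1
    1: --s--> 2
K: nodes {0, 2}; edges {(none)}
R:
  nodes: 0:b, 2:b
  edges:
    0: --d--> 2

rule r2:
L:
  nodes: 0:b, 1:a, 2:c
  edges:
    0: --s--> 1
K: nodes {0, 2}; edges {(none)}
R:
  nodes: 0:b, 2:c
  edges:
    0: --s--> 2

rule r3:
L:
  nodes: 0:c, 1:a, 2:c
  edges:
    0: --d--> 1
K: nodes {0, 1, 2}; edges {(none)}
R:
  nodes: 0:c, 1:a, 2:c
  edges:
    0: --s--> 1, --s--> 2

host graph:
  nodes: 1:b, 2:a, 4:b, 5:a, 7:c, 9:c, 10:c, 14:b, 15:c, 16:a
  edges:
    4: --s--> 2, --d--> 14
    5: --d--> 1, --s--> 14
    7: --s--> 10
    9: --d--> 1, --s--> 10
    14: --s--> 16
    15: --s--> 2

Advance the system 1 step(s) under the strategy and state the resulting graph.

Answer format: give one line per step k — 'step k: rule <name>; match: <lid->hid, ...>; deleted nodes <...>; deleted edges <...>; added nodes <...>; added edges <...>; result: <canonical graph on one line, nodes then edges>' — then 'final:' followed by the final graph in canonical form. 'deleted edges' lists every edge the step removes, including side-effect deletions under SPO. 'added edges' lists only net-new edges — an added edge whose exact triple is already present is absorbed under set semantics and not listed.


step 1: rule r2; match: 0->4, 1->2, 2->7; deleted nodes 2; deleted edges (4,2,s); (15,2,s); added nodes (none); added edges (4,7,s); result: nodes: 1:b, 4:b, 5:a, 7:c, 9:c, 10:c, 14:b, 15:c, 16:a edges: (4,7,s); (4,14,d); (5,1,d); (5,14,s); (7,10,s); (9,1,d); (9,10,s); (14,16,s)
final:
nodes: 1:b, 4:b, 5:a, 7:c, 9:c, 10:c, 14:b, 15:c, 16:a
edges: (4,7,s); (4,14,d); (5,1,d); (5,14,s); (7,10,s); (9,1,d); (9,10,s); (14,16,s)


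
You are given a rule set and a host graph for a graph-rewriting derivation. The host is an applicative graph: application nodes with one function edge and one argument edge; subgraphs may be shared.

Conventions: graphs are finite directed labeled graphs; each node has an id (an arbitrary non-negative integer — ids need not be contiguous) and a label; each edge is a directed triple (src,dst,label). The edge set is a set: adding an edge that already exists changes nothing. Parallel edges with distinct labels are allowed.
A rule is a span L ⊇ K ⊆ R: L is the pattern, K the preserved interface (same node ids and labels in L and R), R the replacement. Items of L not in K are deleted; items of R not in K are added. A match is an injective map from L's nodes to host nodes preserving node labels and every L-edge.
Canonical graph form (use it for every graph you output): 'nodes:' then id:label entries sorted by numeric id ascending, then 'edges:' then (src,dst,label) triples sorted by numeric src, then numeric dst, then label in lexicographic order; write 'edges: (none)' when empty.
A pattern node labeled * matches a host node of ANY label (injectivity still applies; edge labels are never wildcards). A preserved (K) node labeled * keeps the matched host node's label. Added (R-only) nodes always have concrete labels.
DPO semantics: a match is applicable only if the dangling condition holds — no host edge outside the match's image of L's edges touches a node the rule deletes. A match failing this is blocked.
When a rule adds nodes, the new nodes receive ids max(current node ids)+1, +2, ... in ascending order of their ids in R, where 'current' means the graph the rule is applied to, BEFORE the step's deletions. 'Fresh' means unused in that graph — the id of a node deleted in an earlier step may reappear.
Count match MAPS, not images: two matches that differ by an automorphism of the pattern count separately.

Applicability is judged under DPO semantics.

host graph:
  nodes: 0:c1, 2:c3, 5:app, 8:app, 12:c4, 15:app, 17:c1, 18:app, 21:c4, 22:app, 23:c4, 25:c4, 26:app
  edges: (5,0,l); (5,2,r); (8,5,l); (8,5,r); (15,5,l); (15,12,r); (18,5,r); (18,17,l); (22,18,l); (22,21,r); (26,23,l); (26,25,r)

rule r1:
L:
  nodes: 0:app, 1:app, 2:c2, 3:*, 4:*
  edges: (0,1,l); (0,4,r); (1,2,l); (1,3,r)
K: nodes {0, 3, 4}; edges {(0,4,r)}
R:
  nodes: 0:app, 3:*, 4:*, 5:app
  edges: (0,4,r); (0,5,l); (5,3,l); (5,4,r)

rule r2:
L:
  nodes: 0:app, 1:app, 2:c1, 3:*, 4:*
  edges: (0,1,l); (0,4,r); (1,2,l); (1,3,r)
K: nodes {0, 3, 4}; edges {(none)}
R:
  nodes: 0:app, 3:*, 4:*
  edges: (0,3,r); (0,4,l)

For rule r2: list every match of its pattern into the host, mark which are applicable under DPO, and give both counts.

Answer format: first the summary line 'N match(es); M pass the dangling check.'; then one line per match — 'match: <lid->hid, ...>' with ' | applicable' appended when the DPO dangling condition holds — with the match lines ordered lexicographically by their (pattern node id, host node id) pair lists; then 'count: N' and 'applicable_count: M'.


2 match(es); 1 pass the dangling check.
match: 0->15, 1->5, 2->0, 3->2, 4->12
match: 0->22, 1->18, 2->17, 3->5, 4->21 | applicable
count: 2
applicable_count: 1


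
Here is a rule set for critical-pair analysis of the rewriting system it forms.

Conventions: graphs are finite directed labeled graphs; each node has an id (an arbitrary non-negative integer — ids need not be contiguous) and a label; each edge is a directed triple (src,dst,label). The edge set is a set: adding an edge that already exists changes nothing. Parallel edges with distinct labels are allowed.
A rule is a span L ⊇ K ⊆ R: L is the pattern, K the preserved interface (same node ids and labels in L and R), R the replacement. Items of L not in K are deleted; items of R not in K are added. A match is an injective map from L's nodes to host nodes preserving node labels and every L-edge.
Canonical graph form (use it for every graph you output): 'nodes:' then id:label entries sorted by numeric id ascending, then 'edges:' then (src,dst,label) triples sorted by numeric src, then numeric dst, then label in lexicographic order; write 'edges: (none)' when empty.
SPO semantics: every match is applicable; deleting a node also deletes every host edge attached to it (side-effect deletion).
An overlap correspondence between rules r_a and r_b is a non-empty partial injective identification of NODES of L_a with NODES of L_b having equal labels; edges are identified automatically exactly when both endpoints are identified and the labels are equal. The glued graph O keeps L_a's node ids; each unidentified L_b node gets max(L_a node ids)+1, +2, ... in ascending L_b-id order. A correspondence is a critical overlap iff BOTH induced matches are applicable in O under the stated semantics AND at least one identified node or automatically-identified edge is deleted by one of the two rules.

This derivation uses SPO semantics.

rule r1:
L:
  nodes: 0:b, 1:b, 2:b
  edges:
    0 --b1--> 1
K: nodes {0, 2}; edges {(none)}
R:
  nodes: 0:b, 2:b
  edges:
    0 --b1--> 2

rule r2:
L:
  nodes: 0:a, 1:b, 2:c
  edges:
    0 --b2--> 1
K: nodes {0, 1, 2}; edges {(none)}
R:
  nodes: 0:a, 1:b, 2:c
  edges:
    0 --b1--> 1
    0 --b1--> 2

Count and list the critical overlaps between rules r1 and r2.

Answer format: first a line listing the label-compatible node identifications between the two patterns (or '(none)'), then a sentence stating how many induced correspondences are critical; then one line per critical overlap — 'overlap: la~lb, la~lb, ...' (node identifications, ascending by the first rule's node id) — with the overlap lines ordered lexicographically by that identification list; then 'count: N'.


label-compatible node identifications between L(r1) and L(r2): 0~1, 1~1, 2~1
1 of the induced correspondences is a critical overlap of r1 and r2.
overlap: 1~1
count: 1


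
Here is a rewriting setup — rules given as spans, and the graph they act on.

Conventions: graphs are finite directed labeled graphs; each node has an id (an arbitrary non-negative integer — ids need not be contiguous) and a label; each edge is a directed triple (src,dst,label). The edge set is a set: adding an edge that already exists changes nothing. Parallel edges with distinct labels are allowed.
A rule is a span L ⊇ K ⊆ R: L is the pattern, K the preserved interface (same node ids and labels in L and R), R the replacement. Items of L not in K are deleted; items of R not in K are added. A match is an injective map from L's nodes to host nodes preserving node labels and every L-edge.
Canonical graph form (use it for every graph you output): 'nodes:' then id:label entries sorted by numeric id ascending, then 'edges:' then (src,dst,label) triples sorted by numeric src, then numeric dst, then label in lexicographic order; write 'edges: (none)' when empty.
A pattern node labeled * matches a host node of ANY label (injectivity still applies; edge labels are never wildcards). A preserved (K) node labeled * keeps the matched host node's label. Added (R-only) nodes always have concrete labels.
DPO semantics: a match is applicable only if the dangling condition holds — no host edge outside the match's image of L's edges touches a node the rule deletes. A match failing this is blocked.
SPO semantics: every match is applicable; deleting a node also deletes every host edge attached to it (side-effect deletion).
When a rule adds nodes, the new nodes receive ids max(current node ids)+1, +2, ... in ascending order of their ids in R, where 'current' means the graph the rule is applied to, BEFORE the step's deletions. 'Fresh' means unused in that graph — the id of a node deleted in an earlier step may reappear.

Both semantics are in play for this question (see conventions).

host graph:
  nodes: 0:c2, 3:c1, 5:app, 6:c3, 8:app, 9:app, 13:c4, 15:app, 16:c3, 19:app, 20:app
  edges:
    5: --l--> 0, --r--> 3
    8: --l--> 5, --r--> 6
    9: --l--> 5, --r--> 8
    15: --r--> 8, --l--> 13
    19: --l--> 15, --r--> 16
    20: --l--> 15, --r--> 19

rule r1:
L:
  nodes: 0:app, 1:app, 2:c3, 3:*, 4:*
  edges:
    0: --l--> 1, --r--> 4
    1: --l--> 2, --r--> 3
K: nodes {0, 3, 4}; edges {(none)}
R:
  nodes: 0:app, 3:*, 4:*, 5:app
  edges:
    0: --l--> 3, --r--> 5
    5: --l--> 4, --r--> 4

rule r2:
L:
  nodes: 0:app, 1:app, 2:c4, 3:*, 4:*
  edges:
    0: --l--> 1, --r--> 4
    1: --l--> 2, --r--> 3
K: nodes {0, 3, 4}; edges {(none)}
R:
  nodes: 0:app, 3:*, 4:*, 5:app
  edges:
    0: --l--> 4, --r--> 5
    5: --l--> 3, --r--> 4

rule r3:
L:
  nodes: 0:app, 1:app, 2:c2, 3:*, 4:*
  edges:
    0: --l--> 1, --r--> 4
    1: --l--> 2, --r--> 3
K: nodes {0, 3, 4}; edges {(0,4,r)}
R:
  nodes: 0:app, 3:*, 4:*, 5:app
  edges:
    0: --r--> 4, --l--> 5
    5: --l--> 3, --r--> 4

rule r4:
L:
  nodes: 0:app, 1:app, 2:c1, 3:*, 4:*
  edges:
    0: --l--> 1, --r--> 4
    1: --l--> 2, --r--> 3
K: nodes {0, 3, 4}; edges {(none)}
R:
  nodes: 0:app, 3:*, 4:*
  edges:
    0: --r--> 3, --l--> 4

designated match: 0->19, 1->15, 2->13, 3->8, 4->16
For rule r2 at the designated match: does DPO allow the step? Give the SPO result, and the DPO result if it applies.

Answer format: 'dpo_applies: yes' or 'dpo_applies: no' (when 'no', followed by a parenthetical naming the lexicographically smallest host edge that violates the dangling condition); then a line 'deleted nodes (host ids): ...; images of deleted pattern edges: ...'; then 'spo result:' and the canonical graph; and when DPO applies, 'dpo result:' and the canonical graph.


dpo_applies: no
(the rule deletes node 15, which keeps host edge (20,15,l) outside the match image — the dangling condition fails, DPO blocks; SPO proceeds and side-deletes such edges)
deleted nodes (host ids): 13, 15; images of deleted pattern edges: (15,8,r); (15,13,l); (19,15,l); (19,16,r)
spo result:
nodes: 0:c2, 3:c1, 5:app, 6:c3, 8:app, 9:app, 16:c3, 19:app, 20:app, 21:app
edges: (5,0,l); (5,3,r); (8,5,l); (8,6,r); (9,5,l); (9,8,r); (19,16,l); (19,21,r); (20,19,r); (21,8,l); (21,16,r)


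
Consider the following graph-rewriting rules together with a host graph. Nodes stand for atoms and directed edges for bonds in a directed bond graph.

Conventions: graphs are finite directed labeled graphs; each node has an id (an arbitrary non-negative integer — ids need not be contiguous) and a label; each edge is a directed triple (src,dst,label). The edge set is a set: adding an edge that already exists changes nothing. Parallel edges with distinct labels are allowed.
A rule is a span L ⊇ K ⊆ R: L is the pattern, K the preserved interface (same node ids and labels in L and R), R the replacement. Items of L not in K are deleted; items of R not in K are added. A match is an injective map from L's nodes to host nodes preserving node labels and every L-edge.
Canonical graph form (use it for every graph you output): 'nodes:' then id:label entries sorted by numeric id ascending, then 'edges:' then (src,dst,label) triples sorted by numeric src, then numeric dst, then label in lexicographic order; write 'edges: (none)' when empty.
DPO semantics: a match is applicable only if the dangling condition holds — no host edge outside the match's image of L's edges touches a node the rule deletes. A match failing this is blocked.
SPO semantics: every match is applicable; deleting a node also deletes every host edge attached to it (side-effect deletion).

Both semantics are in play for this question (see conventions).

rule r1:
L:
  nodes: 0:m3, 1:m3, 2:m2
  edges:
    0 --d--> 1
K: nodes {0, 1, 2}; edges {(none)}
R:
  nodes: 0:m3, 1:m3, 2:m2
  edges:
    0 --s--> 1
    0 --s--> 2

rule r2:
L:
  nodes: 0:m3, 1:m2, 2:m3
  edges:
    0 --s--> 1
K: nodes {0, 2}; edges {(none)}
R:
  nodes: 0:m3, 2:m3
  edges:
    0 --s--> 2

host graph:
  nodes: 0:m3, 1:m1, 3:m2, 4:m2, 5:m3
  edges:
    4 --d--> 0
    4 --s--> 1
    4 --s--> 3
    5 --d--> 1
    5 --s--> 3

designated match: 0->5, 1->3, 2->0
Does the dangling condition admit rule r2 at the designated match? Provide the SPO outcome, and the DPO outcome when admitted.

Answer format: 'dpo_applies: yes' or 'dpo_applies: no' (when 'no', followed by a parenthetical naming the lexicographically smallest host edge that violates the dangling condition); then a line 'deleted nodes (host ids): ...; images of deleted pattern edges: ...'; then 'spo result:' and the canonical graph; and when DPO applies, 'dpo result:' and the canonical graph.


dpo_applies: no
(the rule deletes node 3, which keeps host edge (4,3,s) outside the match image — the dangling condition fails, DPO blocks; SPO proceeds and side-deletes such edges)
deleted nodes (host ids): 3; images of deleted pattern edges: (5,3,s)
spo result:
nodes: 0:m3, 1:m1, 4:m2, 5:m3
edges: (4,0,d); (4,1,s); (5,0,s); (5,1,d)


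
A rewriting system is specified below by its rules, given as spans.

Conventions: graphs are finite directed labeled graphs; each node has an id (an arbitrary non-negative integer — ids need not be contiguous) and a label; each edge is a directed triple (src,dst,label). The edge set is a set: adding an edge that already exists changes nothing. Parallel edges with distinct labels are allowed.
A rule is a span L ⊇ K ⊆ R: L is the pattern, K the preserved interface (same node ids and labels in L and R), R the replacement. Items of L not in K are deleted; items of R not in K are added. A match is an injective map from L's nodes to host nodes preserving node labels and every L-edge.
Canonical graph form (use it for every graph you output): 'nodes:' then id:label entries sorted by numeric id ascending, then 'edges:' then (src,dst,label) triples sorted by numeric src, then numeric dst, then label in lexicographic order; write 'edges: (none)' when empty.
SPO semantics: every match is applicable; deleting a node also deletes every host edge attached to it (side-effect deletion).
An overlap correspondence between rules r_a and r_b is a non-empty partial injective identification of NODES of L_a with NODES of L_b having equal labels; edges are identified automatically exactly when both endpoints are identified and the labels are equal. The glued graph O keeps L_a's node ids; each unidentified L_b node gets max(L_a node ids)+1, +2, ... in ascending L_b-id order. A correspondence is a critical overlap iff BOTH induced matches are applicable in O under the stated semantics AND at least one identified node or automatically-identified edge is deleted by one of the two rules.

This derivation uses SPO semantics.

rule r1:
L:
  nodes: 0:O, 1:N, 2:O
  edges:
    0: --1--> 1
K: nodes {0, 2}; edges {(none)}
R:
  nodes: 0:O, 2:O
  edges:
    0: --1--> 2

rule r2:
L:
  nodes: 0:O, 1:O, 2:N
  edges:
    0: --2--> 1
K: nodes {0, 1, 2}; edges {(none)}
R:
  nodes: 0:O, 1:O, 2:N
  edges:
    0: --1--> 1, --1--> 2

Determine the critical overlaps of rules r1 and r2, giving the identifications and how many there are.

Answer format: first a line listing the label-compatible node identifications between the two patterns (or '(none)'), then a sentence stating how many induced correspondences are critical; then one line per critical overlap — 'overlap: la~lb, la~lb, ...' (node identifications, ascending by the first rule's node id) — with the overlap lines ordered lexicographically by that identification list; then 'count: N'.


label-compatible node identifications between L(r1) and L(r2): 0~0, 0~1, 1~2, 2~0, 2~1
7 of the induced correspondences are critical overlaps of r1 and r2.
overlap: 0~0, 1~2
overlap: 0~0, 1~2, 2~1
overlap: 0~1, 1~2
overlap: 0~1, 1~2, 2~0
overlap: 1~2
overlap: 1~2, 2~0
overlap: 1~2, 2~1
count: 7


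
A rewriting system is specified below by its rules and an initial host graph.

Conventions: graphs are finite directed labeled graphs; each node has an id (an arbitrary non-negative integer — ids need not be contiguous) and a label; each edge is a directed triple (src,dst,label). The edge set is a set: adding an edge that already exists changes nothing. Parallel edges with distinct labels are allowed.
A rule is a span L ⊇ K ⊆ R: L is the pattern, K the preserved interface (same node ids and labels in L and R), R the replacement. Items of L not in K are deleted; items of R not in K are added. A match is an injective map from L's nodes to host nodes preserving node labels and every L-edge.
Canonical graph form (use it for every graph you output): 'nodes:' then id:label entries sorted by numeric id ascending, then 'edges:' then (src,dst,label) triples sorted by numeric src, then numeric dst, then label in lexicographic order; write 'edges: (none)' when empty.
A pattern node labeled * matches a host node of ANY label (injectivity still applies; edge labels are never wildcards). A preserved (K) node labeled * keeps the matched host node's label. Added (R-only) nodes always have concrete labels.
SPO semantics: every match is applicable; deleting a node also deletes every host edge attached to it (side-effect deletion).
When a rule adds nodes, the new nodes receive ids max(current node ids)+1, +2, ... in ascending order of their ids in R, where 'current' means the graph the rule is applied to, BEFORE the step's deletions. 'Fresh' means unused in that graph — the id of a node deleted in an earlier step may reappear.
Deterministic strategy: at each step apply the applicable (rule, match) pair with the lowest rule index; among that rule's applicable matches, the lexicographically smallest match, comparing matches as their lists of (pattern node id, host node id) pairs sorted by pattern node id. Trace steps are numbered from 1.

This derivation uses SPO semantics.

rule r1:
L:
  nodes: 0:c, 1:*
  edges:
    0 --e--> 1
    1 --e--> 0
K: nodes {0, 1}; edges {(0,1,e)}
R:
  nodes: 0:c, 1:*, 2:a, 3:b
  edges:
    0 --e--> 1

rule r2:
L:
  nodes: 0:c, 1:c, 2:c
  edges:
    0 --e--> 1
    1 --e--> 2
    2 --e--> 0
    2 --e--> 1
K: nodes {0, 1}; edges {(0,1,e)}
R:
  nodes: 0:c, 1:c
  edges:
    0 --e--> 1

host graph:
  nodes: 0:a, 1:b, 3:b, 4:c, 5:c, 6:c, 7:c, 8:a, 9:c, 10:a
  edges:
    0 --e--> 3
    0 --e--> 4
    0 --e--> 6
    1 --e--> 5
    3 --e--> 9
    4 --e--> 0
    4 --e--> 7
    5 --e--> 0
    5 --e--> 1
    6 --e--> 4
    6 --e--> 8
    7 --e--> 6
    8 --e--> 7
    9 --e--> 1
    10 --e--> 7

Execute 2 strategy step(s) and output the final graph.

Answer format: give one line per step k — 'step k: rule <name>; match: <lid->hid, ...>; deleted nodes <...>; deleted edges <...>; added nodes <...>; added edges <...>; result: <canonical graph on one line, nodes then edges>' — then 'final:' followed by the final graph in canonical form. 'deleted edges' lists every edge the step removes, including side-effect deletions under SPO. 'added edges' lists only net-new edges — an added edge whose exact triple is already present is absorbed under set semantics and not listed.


step 1: rule r1; match: 0->4, 1->0; deleted nodes (none); deleted edges (0,4,e); added nodes 11, 12; added edges (none); result: nodes: 0:a, 1:b, 3:b, 4:c, 5:c, 6:c, 7:c, 8:a, 9:c, 10:a, 11:a, 12:b edges: (0,3,e); (0,6,e); (1,5,e); (3,9,e); (4,0,e); (4,7,e); (5,0,e); (5,1,e); (6,4,e); (6,8,e); (7,6,e); (8,7,e); (9,1,e); (10,7,e)
step 2: rule r1; match: 0->5, 1->1; deleted nodes (none); deleted edges (1,5,e); added nodes 13, 14; added edges (none); result: nodes: 0:a, 1:b, 3:b, 4:c, 5:c, 6:c, 7:c, 8:a, 9:c, 10:a, 11:a, 12:b, 13:a, 14:b edges: (0,3,e); (0,6,e); (3,9,e); (4,0,e); (4,7,e); (5,0,e); (5,1,e); (6,4,e); (6,8,e); (7,6,e); (8,7,e); (9,1,e); (10,7,e)
final:
nodes: 0:a, 1:b, 3:b, 4:c, 5:c, 6:c, 7:c, 8:a, 9:c, 10:a, 11:a, 12:b, 13:a, 14:b
edges: (0,3,e); (0,6,e); (3,9,e); (4,0,e); (4,7,e); (5,0,e); (5,1,e); (6,4,e); (6,8,e); (7,6,e); (8,7,e); (9,1,e); (10,7,e)


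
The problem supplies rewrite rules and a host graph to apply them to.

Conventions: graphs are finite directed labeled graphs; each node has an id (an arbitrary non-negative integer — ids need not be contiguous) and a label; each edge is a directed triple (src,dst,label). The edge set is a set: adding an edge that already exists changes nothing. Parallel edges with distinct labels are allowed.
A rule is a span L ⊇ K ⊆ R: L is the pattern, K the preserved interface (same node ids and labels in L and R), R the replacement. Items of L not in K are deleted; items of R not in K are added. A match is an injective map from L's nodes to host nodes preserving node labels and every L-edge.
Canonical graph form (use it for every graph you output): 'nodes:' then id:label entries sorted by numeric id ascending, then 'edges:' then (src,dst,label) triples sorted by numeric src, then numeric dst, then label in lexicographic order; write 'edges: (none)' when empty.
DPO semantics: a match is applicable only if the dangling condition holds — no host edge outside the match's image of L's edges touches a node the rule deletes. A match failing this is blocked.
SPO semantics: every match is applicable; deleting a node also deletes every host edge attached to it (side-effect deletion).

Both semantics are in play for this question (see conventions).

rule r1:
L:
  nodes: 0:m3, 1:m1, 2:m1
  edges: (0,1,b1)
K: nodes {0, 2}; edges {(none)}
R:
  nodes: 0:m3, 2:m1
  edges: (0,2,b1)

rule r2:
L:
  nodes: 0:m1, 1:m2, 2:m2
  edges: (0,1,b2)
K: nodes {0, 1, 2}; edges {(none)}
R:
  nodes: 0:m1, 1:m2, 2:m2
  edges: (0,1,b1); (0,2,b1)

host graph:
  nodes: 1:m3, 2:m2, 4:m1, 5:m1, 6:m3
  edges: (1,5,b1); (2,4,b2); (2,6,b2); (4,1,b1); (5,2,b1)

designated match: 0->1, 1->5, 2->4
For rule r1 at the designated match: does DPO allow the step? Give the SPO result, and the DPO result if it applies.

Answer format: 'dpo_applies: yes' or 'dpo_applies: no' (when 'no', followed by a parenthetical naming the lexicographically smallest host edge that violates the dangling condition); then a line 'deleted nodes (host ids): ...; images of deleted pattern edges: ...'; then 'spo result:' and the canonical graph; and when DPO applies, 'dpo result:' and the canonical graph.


dpo_applies: no
(the rule deletes node 5, which keeps host edge (5,2,b1) outside the match image — the dangling condition fails, DPO blocks; SPO proceeds and side-deletes such edges)
deleted nodes (host ids): 5; images of deleted pattern edges: (1,5,b1)
spo result:
nodes: 1:m3, 2:m2, 4:m1, 6:m3
edges: (1,4,b1); (2,4,b2); (2,6,b2); (4,1,b1)


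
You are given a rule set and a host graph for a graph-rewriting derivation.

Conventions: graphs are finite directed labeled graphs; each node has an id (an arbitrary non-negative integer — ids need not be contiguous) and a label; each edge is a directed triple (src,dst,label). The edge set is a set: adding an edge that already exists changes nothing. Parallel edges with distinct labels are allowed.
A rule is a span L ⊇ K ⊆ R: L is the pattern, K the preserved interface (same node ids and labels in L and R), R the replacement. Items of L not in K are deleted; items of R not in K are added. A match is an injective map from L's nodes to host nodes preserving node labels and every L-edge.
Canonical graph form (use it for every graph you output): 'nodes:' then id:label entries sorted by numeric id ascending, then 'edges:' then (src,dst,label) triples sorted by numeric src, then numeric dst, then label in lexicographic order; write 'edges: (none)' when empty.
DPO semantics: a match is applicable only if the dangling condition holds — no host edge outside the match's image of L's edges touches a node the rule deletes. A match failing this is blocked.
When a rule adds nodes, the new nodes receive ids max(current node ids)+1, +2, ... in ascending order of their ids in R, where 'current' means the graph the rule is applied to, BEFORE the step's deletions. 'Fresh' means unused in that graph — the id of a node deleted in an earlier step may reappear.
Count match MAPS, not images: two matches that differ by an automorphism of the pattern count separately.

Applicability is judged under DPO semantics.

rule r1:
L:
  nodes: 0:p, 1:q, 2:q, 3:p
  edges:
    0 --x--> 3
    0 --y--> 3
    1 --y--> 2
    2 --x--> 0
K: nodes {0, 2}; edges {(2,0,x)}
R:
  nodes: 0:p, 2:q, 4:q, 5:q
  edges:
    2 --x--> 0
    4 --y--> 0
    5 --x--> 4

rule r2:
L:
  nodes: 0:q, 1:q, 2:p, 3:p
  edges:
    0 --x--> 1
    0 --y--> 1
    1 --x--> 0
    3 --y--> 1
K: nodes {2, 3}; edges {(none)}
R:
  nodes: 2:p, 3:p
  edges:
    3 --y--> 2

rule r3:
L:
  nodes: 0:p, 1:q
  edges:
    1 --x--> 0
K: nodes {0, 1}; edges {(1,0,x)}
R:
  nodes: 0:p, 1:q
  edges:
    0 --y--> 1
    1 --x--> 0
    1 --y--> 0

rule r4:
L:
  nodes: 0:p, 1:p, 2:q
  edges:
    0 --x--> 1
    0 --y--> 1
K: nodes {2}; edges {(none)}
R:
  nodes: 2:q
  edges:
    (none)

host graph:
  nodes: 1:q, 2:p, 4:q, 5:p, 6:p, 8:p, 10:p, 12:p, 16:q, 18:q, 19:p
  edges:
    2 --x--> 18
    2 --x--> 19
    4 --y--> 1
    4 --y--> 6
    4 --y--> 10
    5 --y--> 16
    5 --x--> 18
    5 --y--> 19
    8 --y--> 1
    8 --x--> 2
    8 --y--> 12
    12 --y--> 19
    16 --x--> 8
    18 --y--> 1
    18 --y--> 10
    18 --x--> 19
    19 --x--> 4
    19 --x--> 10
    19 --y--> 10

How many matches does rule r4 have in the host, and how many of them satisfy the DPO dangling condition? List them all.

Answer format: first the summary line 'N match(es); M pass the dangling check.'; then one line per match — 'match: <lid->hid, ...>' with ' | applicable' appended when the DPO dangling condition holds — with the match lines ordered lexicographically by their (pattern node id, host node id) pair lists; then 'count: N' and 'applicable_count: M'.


4 match(es); 0 pass the dangling check.
match: 0->19, 1->10, 2->1
match: 0->19, 1->10, 2->4
match: 0->19, 1->10, 2->16
match: 0->19, 1->10, 2->18
count: 4
applicable_count: 0


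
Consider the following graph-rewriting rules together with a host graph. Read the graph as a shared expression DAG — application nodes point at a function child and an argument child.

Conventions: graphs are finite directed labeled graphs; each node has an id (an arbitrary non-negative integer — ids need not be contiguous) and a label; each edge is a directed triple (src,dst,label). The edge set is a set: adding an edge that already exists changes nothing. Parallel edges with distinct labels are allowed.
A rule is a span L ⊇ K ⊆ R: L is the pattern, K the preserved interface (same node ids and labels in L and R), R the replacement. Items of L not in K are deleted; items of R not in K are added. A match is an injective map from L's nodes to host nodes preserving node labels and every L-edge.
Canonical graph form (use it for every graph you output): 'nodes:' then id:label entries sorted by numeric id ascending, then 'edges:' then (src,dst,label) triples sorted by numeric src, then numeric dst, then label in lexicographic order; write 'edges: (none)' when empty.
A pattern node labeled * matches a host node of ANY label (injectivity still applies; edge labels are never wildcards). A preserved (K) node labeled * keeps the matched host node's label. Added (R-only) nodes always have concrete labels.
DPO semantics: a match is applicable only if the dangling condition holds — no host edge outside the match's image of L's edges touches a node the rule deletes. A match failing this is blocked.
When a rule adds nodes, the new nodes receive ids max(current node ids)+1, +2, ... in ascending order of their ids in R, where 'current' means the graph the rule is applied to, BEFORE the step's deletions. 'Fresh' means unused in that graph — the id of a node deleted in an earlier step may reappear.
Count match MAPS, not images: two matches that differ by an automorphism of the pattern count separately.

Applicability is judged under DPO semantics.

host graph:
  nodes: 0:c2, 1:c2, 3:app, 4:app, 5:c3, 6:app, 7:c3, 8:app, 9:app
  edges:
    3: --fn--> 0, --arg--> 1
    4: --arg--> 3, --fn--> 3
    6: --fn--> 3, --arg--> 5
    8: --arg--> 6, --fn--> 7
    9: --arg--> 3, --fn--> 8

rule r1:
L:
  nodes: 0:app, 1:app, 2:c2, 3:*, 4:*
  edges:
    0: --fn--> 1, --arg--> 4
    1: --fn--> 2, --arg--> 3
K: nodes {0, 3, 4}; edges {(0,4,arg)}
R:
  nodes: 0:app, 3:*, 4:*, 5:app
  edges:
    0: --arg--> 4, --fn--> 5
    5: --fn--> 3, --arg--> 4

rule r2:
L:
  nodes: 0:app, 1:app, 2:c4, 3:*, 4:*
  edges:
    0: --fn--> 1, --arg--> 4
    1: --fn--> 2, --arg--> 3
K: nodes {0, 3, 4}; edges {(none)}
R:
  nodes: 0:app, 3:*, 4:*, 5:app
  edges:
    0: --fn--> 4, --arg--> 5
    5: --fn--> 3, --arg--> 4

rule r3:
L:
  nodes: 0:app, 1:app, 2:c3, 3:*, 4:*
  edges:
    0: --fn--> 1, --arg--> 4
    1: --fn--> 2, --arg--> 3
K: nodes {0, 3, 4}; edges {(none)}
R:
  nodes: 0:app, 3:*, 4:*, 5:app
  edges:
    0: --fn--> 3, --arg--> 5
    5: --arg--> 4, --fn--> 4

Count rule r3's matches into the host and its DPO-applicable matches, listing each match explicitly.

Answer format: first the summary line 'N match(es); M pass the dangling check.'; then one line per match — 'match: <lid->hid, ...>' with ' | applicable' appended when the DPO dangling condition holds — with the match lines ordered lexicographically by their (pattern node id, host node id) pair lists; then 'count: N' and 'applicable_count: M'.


1 match(es); 1 pass the dangling check.
match: 0->9, 1->8, 2->7, 3->6, 4->3 | applicable
count: 1
applicable_count: 1


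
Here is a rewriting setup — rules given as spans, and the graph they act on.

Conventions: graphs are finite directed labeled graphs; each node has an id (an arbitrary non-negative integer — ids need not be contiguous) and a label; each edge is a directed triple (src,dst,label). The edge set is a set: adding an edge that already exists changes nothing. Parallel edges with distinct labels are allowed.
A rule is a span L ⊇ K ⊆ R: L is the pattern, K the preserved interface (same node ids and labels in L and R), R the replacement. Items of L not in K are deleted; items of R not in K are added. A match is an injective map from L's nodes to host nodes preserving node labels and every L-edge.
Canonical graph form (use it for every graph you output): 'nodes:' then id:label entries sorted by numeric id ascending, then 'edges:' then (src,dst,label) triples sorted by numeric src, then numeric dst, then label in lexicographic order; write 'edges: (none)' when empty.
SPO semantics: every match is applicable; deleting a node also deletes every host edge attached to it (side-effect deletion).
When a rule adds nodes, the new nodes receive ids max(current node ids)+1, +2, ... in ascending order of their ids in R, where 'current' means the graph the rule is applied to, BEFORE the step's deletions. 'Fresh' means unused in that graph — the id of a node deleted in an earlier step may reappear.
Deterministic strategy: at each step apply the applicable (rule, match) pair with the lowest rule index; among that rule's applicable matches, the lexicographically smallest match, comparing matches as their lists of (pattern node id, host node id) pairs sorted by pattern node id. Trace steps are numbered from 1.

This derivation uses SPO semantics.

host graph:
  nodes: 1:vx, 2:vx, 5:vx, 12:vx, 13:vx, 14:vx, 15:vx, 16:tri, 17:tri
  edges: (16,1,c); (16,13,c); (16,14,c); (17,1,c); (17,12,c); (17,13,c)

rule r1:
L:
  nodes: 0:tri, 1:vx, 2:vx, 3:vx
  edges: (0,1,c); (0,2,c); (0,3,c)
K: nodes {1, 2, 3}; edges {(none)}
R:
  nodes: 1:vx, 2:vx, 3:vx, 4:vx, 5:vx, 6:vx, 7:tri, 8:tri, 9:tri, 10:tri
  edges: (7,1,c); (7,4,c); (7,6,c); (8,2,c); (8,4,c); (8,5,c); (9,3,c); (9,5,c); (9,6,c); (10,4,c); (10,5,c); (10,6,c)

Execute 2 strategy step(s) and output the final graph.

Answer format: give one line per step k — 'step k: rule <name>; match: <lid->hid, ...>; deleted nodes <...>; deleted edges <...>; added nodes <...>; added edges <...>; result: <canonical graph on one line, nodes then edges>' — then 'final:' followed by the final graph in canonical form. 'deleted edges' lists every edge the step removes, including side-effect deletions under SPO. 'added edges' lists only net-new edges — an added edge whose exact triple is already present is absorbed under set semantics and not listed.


step 1: rule r1; match: 0->16, 1->1, 2->13, 3->14; deleted nodes 16; deleted edges (16,1,c); (16,13,c); (16,14,c); added nodes 18, 19, 20, 21, 22, 23, 24; added edges (21,1,c); (21,18,c); (21,20,c); (22,13,c); (22,18,c); (22,19,c); (23,14,c); (23,19,c); (23,20,c); (24,18,c); (24,19,c); (24,20,c); result: nodes: 1:vx, 2:vx, 5:vx, 12:vx, 13:vx, 14:vx, 15:vx, 17:tri, 18:vx, 19:vx, 20:vx, 21:tri, 22:tri, 23:tri, 24:tri edges: (17,1,c); (17,12,c); (17,13,c); (21,1,c); (21,18,c); (21,20,c); (22,13,c); (22,18,c); (22,19,c); (23,14,c); (23,19,c); (23,20,c); (24,18,c); (24,19,c); (24,20,c)
step 2: rule r1; match: 0->17, 1->1, 2->12, 3->13; deleted nodes 17; deleted edges (17,1,c); (17,12,c); (17,13,c); added nodes 25, 26, 27, 28, 29, 30, 31; added edges (28,1,c); (28,25,c); (28,27,c); (29,12,c); (29,25,c); (29,26,c); (30,13,c); (30,26,c); (30,27,c); (31,25,c); (31,26,c); (31,27,c); result: nodes: 1:vx, 2:vx, 5:vx, 12:vx, 13:vx, 14:vx, 15:vx, 18:vx, 19:vx, 20:vx, 21:tri, 22:tri, 23:tri, 24:tri, 25:vx, 26:vx, 27:vx, 28:tri, 29:tri, 30:tri, 31:tri edges: (21,1,c); (21,18,c); (21,20,c); (22,13,c); (22,18,c); (22,19,c); (23,14,c); (23,19,c); (23,20,c); (24,18,c); (24,19,c); (24,20,c); (28,1,c); (28,25,c); (28,27,c); (29,12,c); (29,25,c); (29,26,c); (30,13,c); (30,26,c); (30,27,c); (31,25,c); (31,26,c); (31,27,c)
final:
nodes: 1:vx, 2:vx, 5:vx, 12:vx, 13:vx, 14:vx, 15:vx, 18:vx, 19:vx, 20:vx, 21:tri, 22:tri, 23:tri, 24:tri, 25:vx, 26:vx, 27:vx, 28:tri, 29:tri, 30:tri, 31:tri
edges: (21,1,c); (21,18,c); (21,20,c); (22,13,c); (22,18,c); (22,19,c); (23,14,c); (23,19,c); (23,20,c); (24,18,c); (24,19,c); (24,20,c); (28,1,c); (28,25,c); (28,27,c); (29,12,c); (29,25,c); (29,26,c); (30,13,c); (30,26,c); (30,27,c); (31,25,c); (31,26,c); (31,27,c)
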